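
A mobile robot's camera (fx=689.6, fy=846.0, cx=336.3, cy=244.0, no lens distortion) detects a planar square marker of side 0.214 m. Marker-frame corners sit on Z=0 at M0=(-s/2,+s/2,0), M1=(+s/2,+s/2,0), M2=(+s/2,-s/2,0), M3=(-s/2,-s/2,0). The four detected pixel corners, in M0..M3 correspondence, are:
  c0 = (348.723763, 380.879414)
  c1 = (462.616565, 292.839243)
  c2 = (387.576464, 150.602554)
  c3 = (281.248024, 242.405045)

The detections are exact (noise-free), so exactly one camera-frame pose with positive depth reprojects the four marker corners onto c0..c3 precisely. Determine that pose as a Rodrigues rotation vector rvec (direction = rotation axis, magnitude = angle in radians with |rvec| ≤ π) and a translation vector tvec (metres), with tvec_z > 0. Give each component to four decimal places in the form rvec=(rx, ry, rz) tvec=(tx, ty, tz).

Intrinsics K: fx=689.6, fy=846.0, cx=336.3, cy=244.0
Marker side s = 0.214 m; corners in marker frame (Z=0):
  M0 = (-0.1070, +0.1070, 0)
  M1 = (+0.1070, +0.1070, 0)
  M2 = (+0.1070, -0.1070, 0)
  M3 = (-0.1070, -0.1070, 0)
Detected image corners:
  c0 = (348.723763, 380.879414) px
  c1 = (462.616565, 292.839243) px
  c2 = (387.576464, 150.602554) px
  c3 = (281.248024, 242.405045) px
Planar DLT: solve 8×8 A·h = b for H (H[2,2]=1):
  H  [+427.64929 +269.76943 +368.01644]
  H  [-482.73880 +610.41043 +266.53324]
  H  [-0.23393 -0.16963 +1.00000]
B = K⁻¹H; ‖b₁‖=0.920307, ‖b₂‖=0.920307; λ = 2/(‖b₁‖+‖b₂‖) = 1.086594, sign → tz>0 ⇒ λ=+1.086594
r₁ = λ·B[:,0] = (+0.79780,-0.54671,-0.25419); r₂ = λ·B[:,1] = (+0.51496,+0.83717,-0.18432)
r₃ = r₁×r₂ = (+0.31357,+0.01615,+0.94943); SVD([r₁ r₂ r₃]) → R = UVᵀ:
  R  [+0.79780 +0.51496 +0.31357]
  R  [-0.54671 +0.83717 +0.01615]
  R  [-0.25419 -0.18432 +0.94943]
t = (+0.04998, +0.02894, +1.08659) m
tr R = 2.584398; θ = arccos((tr R − 1)/2) = 0.656392 rad = 37.609°
axis k = ((R−Rᵀ)₃₂, (R−Rᵀ)₁₃, (R−Rᵀ)₂₁) / (2 sinθ) = (-0.164246, +0.465177, -0.869847)
rvec = θ·k = (-0.107810, +0.305339, -0.570961)

rvec=(-0.1078, 0.3053, -0.5710) tvec=(0.0500, 0.0289, 1.0866)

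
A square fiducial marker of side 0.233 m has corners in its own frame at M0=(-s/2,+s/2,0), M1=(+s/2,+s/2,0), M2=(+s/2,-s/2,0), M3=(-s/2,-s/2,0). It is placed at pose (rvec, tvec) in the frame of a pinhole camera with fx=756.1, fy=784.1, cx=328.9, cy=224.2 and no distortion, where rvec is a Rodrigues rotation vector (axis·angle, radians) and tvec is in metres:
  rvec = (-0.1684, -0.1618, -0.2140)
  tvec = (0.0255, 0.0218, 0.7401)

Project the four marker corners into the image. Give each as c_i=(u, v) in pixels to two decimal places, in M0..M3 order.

c0=(263.48, 399.47) c1=(495.63, 341.35) c2=(437.51, 109.95) c3=(213.01, 152.39)

Intrinsics K: fx=756.1, fy=784.1, cx=328.9, cy=224.2
Marker side s = 0.233 m; corners in marker frame (Z=0):
  M0 = (-0.1165, +0.1165, 0)
  M1 = (+0.1165, +0.1165, 0)
  M2 = (+0.1165, -0.1165, 0)
  M3 = (-0.1165, -0.1165, 0)
rvec = (-0.1684, -0.1618, -0.2140), |rvec| = θ = 0.31676 rad = 18.149°
Rodrigues: sinθ=0.31148, 1−cosθ=0.04975; R = I + sinθ·[k]× + (1−cosθ)·[k]×²:
    [+0.96431 +0.22395 -0.14124]
    [-0.19693 +0.96323 +0.18277]
    [+0.17698 -0.14843 +0.97296]
t = (0.0255, 0.0218, 0.7401) m
M0: Pc = R·M0+t = (-0.06075, +0.15696, +0.70219); u = 756.1·(-0.06075)/0.70219 + 328.9 = 263.4835, v = 784.1·(+0.15696)/0.70219 + 224.2 = 399.4678
M1: Pc = R·M1+t = (+0.16393, +0.11107, +0.74343); u = 756.1·(+0.16393)/0.74343 + 328.9 = 495.6273, v = 784.1·(+0.11107)/0.74343 + 224.2 = 341.3513
M2: Pc = R·M2+t = (+0.11175, -0.11336, +0.77801); u = 756.1·(+0.11175)/0.77801 + 328.9 = 437.5052, v = 784.1·(-0.11336)/0.77801 + 224.2 = 109.9539
M3: Pc = R·M3+t = (-0.11293, -0.06747, +0.73677); u = 756.1·(-0.11293)/0.73677 + 328.9 = 213.0053, v = 784.1·(-0.06747)/0.73677 + 224.2 = 152.3917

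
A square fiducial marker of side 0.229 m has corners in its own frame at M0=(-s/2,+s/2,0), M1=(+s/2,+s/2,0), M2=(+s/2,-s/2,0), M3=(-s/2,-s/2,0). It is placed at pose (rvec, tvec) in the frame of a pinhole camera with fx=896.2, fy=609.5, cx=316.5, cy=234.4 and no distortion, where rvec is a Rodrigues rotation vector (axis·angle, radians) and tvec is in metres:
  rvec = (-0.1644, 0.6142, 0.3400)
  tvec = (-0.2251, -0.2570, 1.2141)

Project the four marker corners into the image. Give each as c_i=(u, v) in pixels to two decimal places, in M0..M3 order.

c0=(67.99, 148.20) c1=(176.05, 170.18) c2=(241.51, 57.98) c3=(127.56, 47.96)

Intrinsics K: fx=896.2, fy=609.5, cx=316.5, cy=234.4
Marker side s = 0.229 m; corners in marker frame (Z=0):
  M0 = (-0.1145, +0.1145, 0)
  M1 = (+0.1145, +0.1145, 0)
  M2 = (+0.1145, -0.1145, 0)
  M3 = (-0.1145, -0.1145, 0)
rvec = (-0.1644, 0.6142, 0.3400), |rvec| = θ = 0.72102 rad = 41.311°
Rodrigues: sinθ=0.66015, 1−cosθ=0.24887; R = I + sinθ·[k]× + (1−cosθ)·[k]×²:
    [+0.76407 -0.35963 +0.53559]
    [+0.26296 +0.93172 +0.25049]
    [-0.58911 -0.05055 +0.80647]
t = (-0.2251, -0.2570, 1.2141) m
M0: Pc = R·M0+t = (-0.35376, -0.18043, +1.27576); u = 896.2·(-0.35376)/1.27576 + 316.5 = 67.9873, v = 609.5·(-0.18043)/1.27576 + 234.4 = 148.2007
M1: Pc = R·M1+t = (-0.17879, -0.12021, +1.14086); u = 896.2·(-0.17879)/1.14086 + 316.5 = 176.0502, v = 609.5·(-0.12021)/1.14086 + 234.4 = 170.1788
M2: Pc = R·M2+t = (-0.09644, -0.33357, +1.15244); u = 896.2·(-0.09644)/1.15244 + 316.5 = 241.5061, v = 609.5·(-0.33357)/1.15244 + 234.4 = 57.9797
M3: Pc = R·M3+t = (-0.27141, -0.39379, +1.28734); u = 896.2·(-0.27141)/1.28734 + 316.5 = 127.5556, v = 609.5·(-0.39379)/1.28734 + 234.4 = 47.9570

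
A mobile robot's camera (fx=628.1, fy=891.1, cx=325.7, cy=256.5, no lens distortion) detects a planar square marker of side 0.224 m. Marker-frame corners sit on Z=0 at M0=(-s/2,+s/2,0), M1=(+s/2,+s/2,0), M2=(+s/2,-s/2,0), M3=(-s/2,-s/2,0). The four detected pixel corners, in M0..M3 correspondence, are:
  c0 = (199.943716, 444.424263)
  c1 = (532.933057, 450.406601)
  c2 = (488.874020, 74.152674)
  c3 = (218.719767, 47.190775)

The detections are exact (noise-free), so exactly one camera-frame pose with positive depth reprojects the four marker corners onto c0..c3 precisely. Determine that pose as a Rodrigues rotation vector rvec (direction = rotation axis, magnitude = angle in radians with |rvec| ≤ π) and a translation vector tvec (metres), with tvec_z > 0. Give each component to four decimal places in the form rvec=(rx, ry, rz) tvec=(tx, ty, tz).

rvec=(-0.4531, -0.1383, 0.0101) tvec=(0.0284, -0.0118, 0.4639)

Intrinsics K: fx=628.1, fy=891.1, cx=325.7, cy=256.5
Marker side s = 0.224 m; corners in marker frame (Z=0):
  M0 = (-0.1120, +0.1120, 0)
  M1 = (+0.1120, +0.1120, 0)
  M2 = (+0.1120, -0.1120, 0)
  M3 = (-0.1120, -0.1120, 0)
Detected image corners:
  c0 = (199.943716, 444.424263) px
  c1 = (532.933057, 450.406601) px
  c2 = (488.874020, 74.152674) px
  c3 = (218.719767, 47.190775) px
Planar DLT: solve 8×8 A·h = b for H (H[2,2]=1):
  H  [+1433.16411 -278.36320 +364.21817]
  H  [+150.19204 +1485.74326 +233.90235]
  H  [+0.28229 -0.94201 +1.00000]
B = K⁻¹H; ‖b₁‖=2.155709, ‖b₂‖=2.155709; λ = 2/(‖b₁‖+‖b₂‖) = 0.463885, sign → tz>0 ⇒ λ=+0.463885
r₁ = λ·B[:,0] = (+0.99056,+0.04049,+0.13095); r₂ = λ·B[:,1] = (+0.02101,+0.89922,-0.43698)
r₃ = r₁×r₂ = (-0.13545,+0.43561,+0.88989); SVD([r₁ r₂ r₃]) → R = UVᵀ:
  R  [+0.99056 +0.02101 -0.13545]
  R  [+0.04049 +0.89922 +0.43561]
  R  [+0.13095 -0.43698 +0.88989]
t = (+0.02845, -0.01176, +0.46388) m
tr R = 2.779673; θ = arccos((tr R − 1)/2) = 0.473810 rad = 27.147°
axis k = ((R−Rᵀ)₃₂, (R−Rᵀ)₁₃, (R−Rᵀ)₂₁) / (2 sinθ) = (-0.956202, -0.291928, +0.021348)
rvec = θ·k = (-0.453058, -0.138318, +0.010115)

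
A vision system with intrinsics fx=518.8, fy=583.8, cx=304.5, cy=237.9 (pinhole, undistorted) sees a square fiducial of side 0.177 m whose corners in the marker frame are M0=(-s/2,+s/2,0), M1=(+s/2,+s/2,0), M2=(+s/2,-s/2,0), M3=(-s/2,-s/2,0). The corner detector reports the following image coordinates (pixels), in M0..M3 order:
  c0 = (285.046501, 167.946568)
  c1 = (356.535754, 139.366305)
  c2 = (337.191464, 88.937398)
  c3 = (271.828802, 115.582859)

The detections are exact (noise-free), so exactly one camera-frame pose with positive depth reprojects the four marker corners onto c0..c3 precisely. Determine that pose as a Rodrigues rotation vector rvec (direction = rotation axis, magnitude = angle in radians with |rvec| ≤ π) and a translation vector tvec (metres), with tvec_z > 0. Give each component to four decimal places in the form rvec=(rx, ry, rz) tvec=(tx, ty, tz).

rvec=(-0.6609, 0.1762, -0.2974) tvec=(0.0187, -0.2413, 1.2694)

Intrinsics K: fx=518.8, fy=583.8, cx=304.5, cy=237.9
Marker side s = 0.177 m; corners in marker frame (Z=0):
  M0 = (-0.0885, +0.0885, 0)
  M1 = (+0.0885, +0.0885, 0)
  M2 = (+0.0885, -0.0885, 0)
  M3 = (-0.0885, -0.0885, 0)
Detected image corners:
  c0 = (285.046501, 167.946568) px
  c1 = (356.535754, 139.366305) px
  c2 = (337.191464, 88.937398) px
  c3 = (271.828802, 115.582859) px
Planar DLT: solve 8×8 A·h = b for H (H[2,2]=1):
  H  [+369.45123 -62.35515 +312.13654]
  H  [-162.47021 +227.26694 +126.90019]
  H  [-0.05239 -0.49339 +1.00000]
B = K⁻¹H; ‖b₁‖=0.787803, ‖b₂‖=0.787803; λ = 2/(‖b₁‖+‖b₂‖) = 1.269353, sign → tz>0 ⇒ λ=+1.269353
r₁ = λ·B[:,0] = (+0.94297,-0.32616,-0.06650); r₂ = λ·B[:,1] = (+0.21502,+0.74936,-0.62628)
r₃ = r₁×r₂ = (+0.25410,+0.57627,+0.77675); SVD([r₁ r₂ r₃]) → R = UVᵀ:
  R  [+0.94297 +0.21502 +0.25410]
  R  [-0.32616 +0.74936 +0.57627]
  R  [-0.06650 -0.62628 +0.77675]
t = (+0.01868, -0.24135, +1.26935) m
tr R = 2.469084; θ = arccos((tr R − 1)/2) = 0.745805 rad = 42.731°
axis k = ((R−Rᵀ)₃₂, (R−Rᵀ)₁₃, (R−Rᵀ)₂₁) / (2 sinθ) = (-0.886101, +0.236239, -0.398767)
rvec = θ·k = (-0.660858, +0.176188, -0.297403)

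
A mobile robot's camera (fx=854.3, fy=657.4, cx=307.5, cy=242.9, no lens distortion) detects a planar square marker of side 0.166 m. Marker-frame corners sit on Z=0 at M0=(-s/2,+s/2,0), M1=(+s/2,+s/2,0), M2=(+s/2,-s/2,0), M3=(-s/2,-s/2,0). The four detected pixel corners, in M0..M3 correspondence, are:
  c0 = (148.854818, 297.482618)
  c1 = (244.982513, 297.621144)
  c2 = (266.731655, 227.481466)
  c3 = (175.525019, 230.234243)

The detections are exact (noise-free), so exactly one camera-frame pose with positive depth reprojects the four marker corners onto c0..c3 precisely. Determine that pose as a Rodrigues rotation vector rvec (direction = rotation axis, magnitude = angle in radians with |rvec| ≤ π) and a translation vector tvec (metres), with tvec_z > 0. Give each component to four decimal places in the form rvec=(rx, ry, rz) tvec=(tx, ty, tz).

Intrinsics K: fx=854.3, fy=657.4, cx=307.5, cy=242.9
Marker side s = 0.166 m; corners in marker frame (Z=0):
  M0 = (-0.0830, +0.0830, 0)
  M1 = (+0.0830, +0.0830, 0)
  M2 = (+0.0830, -0.0830, 0)
  M3 = (-0.0830, -0.0830, 0)
Detected image corners:
  c0 = (148.854818, 297.482618) px
  c1 = (244.982513, 297.621144) px
  c2 = (266.731655, 227.481466) px
  c3 = (175.525019, 230.234243) px
Planar DLT: solve 8×8 A·h = b for H (H[2,2]=1):
  H  [+509.26249 -226.40950 +208.39522]
  H  [-76.81057 +312.58269 +262.12455]
  H  [-0.26086 -0.38391 +1.00000]
B = K⁻¹H; ‖b₁‖=0.737956, ‖b₂‖=0.737956; λ = 2/(‖b₁‖+‖b₂‖) = 1.355094, sign → tz>0 ⇒ λ=+1.355094
r₁ = λ·B[:,0] = (+0.93503,-0.02772,-0.35349); r₂ = λ·B[:,1] = (-0.17187,+0.83655,-0.52024)
r₃ = r₁×r₂ = (+0.31013,+0.54720,+0.77743); SVD([r₁ r₂ r₃]) → R = UVᵀ:
  R  [+0.93503 -0.17187 +0.31013]
  R  [-0.02772 +0.83655 +0.54720]
  R  [-0.35349 -0.52024 +0.77743]
t = (-0.15720, +0.03963, +1.35509) m
tr R = 2.549005; θ = arccos((tr R − 1)/2) = 0.684868 rad = 39.240°
axis k = ((R−Rᵀ)₃₂, (R−Rᵀ)₁₃, (R−Rᵀ)₂₁) / (2 sinθ) = (-0.843728, +0.524538, +0.113942)
rvec = θ·k = (-0.577842, +0.359239, +0.078035)

rvec=(-0.5778, 0.3592, 0.0780) tvec=(-0.1572, 0.0396, 1.3551)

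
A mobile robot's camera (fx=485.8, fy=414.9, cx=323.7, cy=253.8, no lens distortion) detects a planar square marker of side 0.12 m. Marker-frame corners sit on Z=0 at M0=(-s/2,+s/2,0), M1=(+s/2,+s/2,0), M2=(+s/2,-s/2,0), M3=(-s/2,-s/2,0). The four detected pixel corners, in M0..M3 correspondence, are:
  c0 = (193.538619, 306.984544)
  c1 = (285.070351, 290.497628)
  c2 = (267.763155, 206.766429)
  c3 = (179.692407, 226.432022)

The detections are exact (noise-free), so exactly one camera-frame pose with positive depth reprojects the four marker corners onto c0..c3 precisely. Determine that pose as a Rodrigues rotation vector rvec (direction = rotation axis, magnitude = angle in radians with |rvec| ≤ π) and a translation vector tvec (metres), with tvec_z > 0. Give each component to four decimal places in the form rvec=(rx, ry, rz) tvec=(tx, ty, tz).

Intrinsics K: fx=485.8, fy=414.9, cx=323.7, cy=253.8
Marker side s = 0.12 m; corners in marker frame (Z=0):
  M0 = (-0.0600, +0.0600, 0)
  M1 = (+0.0600, +0.0600, 0)
  M2 = (+0.0600, -0.0600, 0)
  M3 = (-0.0600, -0.0600, 0)
Detected image corners:
  c0 = (193.538619, 306.984544) px
  c1 = (285.070351, 290.497628) px
  c2 = (267.763155, 206.766429) px
  c3 = (179.692407, 226.432022) px
Planar DLT: solve 8×8 A·h = b for H (H[2,2]=1):
  H  [+660.44741 +70.32991 +230.37651]
  H  [-248.41822 +618.38438 +257.24595]
  H  [-0.37870 -0.25548 +1.00000]
B = K⁻¹H; ‖b₁‖=1.695936, ‖b₂‖=1.695936; λ = 2/(‖b₁‖+‖b₂‖) = 0.589645, sign → tz>0 ⇒ λ=+0.589645
r₁ = λ·B[:,0] = (+0.95041,-0.21645,-0.22330); r₂ = λ·B[:,1] = (+0.18574,+0.97098,-0.15064)
r₃ = r₁×r₂ = (+0.24943,+0.10170,+0.96304); SVD([r₁ r₂ r₃]) → R = UVᵀ:
  R  [+0.95041 +0.18574 +0.24943]
  R  [-0.21645 +0.97098 +0.10170]
  R  [-0.22330 -0.15064 +0.96304]
t = (-0.11327, +0.00490, +0.58964) m
tr R = 2.884435; θ = arccos((tr R − 1)/2) = 0.341607 rad = 19.573°
axis k = ((R−Rᵀ)₃₂, (R−Rᵀ)₁₃, (R−Rᵀ)₂₁) / (2 sinθ) = (-0.376629, +0.705556, -0.600284)
rvec = θ·k = (-0.128659, +0.241023, -0.205061)

rvec=(-0.1287, 0.2410, -0.2051) tvec=(-0.1133, 0.0049, 0.5896)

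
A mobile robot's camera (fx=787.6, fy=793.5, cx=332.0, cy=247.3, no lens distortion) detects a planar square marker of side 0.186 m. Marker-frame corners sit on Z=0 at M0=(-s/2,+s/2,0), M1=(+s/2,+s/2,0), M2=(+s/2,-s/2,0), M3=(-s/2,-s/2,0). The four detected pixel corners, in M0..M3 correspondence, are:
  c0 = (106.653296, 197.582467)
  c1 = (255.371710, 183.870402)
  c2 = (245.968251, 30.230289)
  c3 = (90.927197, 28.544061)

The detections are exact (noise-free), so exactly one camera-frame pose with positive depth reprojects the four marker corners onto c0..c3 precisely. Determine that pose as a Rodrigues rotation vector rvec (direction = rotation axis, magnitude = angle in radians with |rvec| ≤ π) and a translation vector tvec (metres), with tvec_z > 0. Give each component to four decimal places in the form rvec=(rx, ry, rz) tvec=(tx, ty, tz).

Intrinsics K: fx=787.6, fy=793.5, cx=332.0, cy=247.3
Marker side s = 0.186 m; corners in marker frame (Z=0):
  M0 = (-0.0930, +0.0930, 0)
  M1 = (+0.0930, +0.0930, 0)
  M2 = (+0.0930, -0.0930, 0)
  M3 = (-0.0930, -0.0930, 0)
Detected image corners:
  c0 = (106.653296, 197.582467) px
  c1 = (255.371710, 183.870402) px
  c2 = (245.968251, 30.230289) px
  c3 = (90.927197, 28.544061) px
Planar DLT: solve 8×8 A·h = b for H (H[2,2]=1):
  H  [+907.10697 +98.32311 +178.50721]
  H  [+24.19049 +885.31307 +111.26791]
  H  [+0.51986 +0.18081 +1.00000]
B = K⁻¹H; ‖b₁‖=1.075775, ‖b₂‖=1.075775; λ = 2/(‖b₁‖+‖b₂‖) = 0.929562, sign → tz>0 ⇒ λ=+0.929562
r₁ = λ·B[:,0] = (+0.86691,-0.12227,+0.48324); r₂ = λ·B[:,1] = (+0.04520,+0.98474,+0.16807)
r₃ = r₁×r₂ = (-0.49642,-0.12386,+0.85920); SVD([r₁ r₂ r₃]) → R = UVᵀ:
  R  [+0.86691 +0.04520 -0.49642]
  R  [-0.12227 +0.98474 -0.12386]
  R  [+0.48324 +0.16807 +0.85920]
t = (-0.18116, -0.15936, +0.92956) m
tr R = 2.710849; θ = arccos((tr R − 1)/2) = 0.544427 rad = 31.193°
axis k = ((R−Rᵀ)₃₂, (R−Rᵀ)₁₃, (R−Rᵀ)₂₁) / (2 sinθ) = (+0.281825, -0.945747, -0.161669)
rvec = θ·k = (+0.153433, -0.514890, -0.088017)

rvec=(0.1534, -0.5149, -0.0880) tvec=(-0.1812, -0.1594, 0.9296)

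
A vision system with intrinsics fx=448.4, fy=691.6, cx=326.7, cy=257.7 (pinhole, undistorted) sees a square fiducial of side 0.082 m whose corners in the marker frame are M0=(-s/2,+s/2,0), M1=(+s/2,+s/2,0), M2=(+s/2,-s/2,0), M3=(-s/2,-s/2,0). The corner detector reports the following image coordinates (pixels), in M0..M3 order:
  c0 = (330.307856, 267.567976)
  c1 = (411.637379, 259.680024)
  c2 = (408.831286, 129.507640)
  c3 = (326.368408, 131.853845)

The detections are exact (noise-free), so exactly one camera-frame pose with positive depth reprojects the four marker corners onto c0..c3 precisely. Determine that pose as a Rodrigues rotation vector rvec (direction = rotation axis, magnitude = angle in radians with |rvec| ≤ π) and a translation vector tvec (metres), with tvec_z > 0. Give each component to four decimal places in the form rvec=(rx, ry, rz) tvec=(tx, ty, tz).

Intrinsics K: fx=448.4, fy=691.6, cx=326.7, cy=257.7
Marker side s = 0.082 m; corners in marker frame (Z=0):
  M0 = (-0.0410, +0.0410, 0)
  M1 = (+0.0410, +0.0410, 0)
  M2 = (+0.0410, -0.0410, 0)
  M3 = (-0.0410, -0.0410, 0)
Detected image corners:
  c0 = (330.307856, 267.567976) px
  c1 = (411.637379, 259.680024) px
  c2 = (408.831286, 129.507640) px
  c3 = (326.368408, 131.853845) px
Planar DLT: solve 8×8 A·h = b for H (H[2,2]=1):
  H  [+1188.51855 +95.49145 +370.15944]
  H  [+38.73543 +1649.64628 +197.50070]
  H  [+0.51404 +0.14760 +1.00000]
B = K⁻¹H; ‖b₁‖=2.337312, ‖b₂‖=2.337312; λ = 2/(‖b₁‖+‖b₂‖) = 0.427842, sign → tz>0 ⇒ λ=+0.427842
r₁ = λ·B[:,0] = (+0.97379,-0.05798,+0.21993); r₂ = λ·B[:,1] = (+0.04510,+0.99698,+0.06315)
r₃ = r₁×r₂ = (-0.22292,-0.05157,+0.97347); SVD([r₁ r₂ r₃]) → R = UVᵀ:
  R  [+0.97379 +0.04510 -0.22292]
  R  [-0.05798 +0.99698 -0.05157]
  R  [+0.21993 +0.06315 +0.97347]
t = (+0.04147, -0.03724, +0.42784) m
tr R = 2.944247; θ = arccos((tr R − 1)/2) = 0.236673 rad = 13.560°
axis k = ((R−Rᵀ)₃₂, (R−Rᵀ)₁₃, (R−Rᵀ)₂₁) / (2 sinθ) = (+0.244642, -0.944364, -0.219834)
rvec = θ·k = (+0.057900, -0.223506, -0.052029)

rvec=(0.0579, -0.2235, -0.0520) tvec=(0.0415, -0.0372, 0.4278)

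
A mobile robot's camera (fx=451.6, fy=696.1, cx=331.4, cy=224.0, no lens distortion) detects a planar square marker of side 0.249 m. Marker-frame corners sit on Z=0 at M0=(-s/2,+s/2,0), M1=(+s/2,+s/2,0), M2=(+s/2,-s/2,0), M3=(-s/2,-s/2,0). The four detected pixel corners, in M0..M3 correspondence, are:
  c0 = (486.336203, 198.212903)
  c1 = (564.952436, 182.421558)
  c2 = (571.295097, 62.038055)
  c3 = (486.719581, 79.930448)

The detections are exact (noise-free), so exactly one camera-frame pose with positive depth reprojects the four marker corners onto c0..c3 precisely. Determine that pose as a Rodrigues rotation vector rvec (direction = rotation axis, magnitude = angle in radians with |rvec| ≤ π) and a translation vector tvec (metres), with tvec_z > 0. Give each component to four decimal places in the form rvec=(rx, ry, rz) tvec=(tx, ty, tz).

Intrinsics K: fx=451.6, fy=696.1, cx=331.4, cy=224.0
Marker side s = 0.249 m; corners in marker frame (Z=0):
  M0 = (-0.1245, +0.1245, 0)
  M1 = (+0.1245, +0.1245, 0)
  M2 = (+0.1245, -0.1245, 0)
  M3 = (-0.1245, -0.1245, 0)
Detected image corners:
  c0 = (486.336203, 198.212903) px
  c1 = (564.952436, 182.421558) px
  c2 = (571.295097, 62.038055) px
  c3 = (486.719581, 79.930448) px
Planar DLT: solve 8×8 A·h = b for H (H[2,2]=1):
  H  [+311.71093 +140.56679 +527.11492]
  H  [-71.33683 +517.39579 +132.85147]
  H  [-0.02948 +0.29209 +1.00000]
B = K⁻¹H; ‖b₁‖=0.718527, ‖b₂‖=0.718527; λ = 2/(‖b₁‖+‖b₂‖) = 1.391736, sign → tz>0 ⇒ λ=+1.391736
r₁ = λ·B[:,0] = (+0.99074,-0.12942,-0.04104); r₂ = λ·B[:,1] = (+0.13488,+0.90363,+0.40652)
r₃ = r₁×r₂ = (-0.01553,-0.40829,+0.91272); SVD([r₁ r₂ r₃]) → R = UVᵀ:
  R  [+0.99074 +0.13488 -0.01553]
  R  [-0.12942 +0.90363 -0.40829]
  R  [-0.04104 +0.40652 +0.91272]
t = (+0.60315, -0.18224, +1.39174) m
tr R = 2.807093; θ = arccos((tr R − 1)/2) = 0.442821 rad = 25.372°
axis k = ((R−Rᵀ)₃₂, (R−Rᵀ)₁₃, (R−Rᵀ)₂₁) / (2 sinθ) = (+0.950788, +0.029760, -0.308409)
rvec = θ·k = (+0.421029, +0.013178, -0.136570)

rvec=(0.4210, 0.0132, -0.1366) tvec=(0.6032, -0.1822, 1.3917)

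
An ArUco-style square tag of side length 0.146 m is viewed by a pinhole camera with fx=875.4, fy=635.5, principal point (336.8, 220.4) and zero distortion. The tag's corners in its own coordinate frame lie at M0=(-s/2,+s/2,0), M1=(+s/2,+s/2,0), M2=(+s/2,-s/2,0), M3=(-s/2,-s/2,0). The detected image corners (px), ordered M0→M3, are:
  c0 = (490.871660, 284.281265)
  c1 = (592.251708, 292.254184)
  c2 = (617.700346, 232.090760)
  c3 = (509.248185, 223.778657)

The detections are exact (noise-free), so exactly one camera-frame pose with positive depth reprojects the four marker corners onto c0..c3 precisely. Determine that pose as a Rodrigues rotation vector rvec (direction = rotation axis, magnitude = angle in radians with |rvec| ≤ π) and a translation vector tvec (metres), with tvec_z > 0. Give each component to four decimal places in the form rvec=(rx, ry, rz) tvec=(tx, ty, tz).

rvec=(0.5898, 0.0587, 0.0941) tvec=(0.3002, 0.0743, 1.2208)

Intrinsics K: fx=875.4, fy=635.5, cx=336.8, cy=220.4
Marker side s = 0.146 m; corners in marker frame (Z=0):
  M0 = (-0.0730, +0.0730, 0)
  M1 = (+0.0730, +0.0730, 0)
  M2 = (+0.0730, -0.0730, 0)
  M3 = (-0.0730, -0.0730, 0)
Detected image corners:
  c0 = (490.871660, 284.281265) px
  c1 = (592.251708, 292.254184) px
  c2 = (617.700346, 232.090760) px
  c3 = (509.248185, 223.778657) px
Planar DLT: solve 8×8 A·h = b for H (H[2,2]=1):
  H  [+705.00411 +102.37733 +552.06392]
  H  [+49.75646 +531.15755 +259.10041]
  H  [-0.02315 +0.45686 +1.00000]
B = K⁻¹H; ‖b₁‖=0.819148, ‖b₂‖=0.819148; λ = 2/(‖b₁‖+‖b₂‖) = 1.220780, sign → tz>0 ⇒ λ=+1.220780
r₁ = λ·B[:,0] = (+0.99403,+0.10538,-0.02826); r₂ = λ·B[:,1] = (-0.07181,+0.82691,+0.55772)
r₃ = r₁×r₂ = (+0.08215,-0.55236,+0.82955); SVD([r₁ r₂ r₃]) → R = UVᵀ:
  R  [+0.99403 -0.07181 +0.08215]
  R  [+0.10538 +0.82691 -0.55236]
  R  [-0.02826 +0.55772 +0.82955]
t = (+0.30019, +0.07434, +1.22078) m
tr R = 2.650490; θ = arccos((tr R − 1)/2) = 0.600161 rad = 34.387°
axis k = ((R−Rᵀ)₃₂, (R−Rᵀ)₁₃, (R−Rᵀ)₂₁) / (2 sinθ) = (+0.982771, +0.097745, +0.156869)
rvec = θ·k = (+0.589820, +0.058663, +0.094147)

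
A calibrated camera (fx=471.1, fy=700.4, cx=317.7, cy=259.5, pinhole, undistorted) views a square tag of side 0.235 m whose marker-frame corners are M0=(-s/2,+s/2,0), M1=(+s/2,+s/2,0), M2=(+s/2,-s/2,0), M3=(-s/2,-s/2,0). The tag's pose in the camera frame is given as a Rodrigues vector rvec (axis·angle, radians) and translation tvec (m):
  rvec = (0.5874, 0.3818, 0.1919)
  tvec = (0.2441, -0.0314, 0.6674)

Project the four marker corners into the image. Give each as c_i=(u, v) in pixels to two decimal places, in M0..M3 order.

Intrinsics K: fx=471.1, fy=700.4, cx=317.7, cy=259.5
Marker side s = 0.235 m; corners in marker frame (Z=0):
  M0 = (-0.1175, +0.1175, 0)
  M1 = (+0.1175, +0.1175, 0)
  M2 = (+0.1175, -0.1175, 0)
  M3 = (-0.1175, -0.1175, 0)
rvec = (0.5874, 0.3818, 0.1919), |rvec| = θ = 0.72639 rad = 41.619°
Rodrigues: sinθ=0.66417, 1−cosθ=0.25242; R = I + sinθ·[k]× + (1−cosθ)·[k]×²:
    [+0.91265 -0.06817 +0.40303]
    [+0.28275 +0.81732 -0.50204]
    [-0.29517 +0.57214 +0.76520]
t = (0.2441, -0.0314, 0.6674) m
M0: Pc = R·M0+t = (+0.12885, +0.03141, +0.76931); u = 471.1·(+0.12885)/0.76931 + 317.7 = 396.6058, v = 700.4·(+0.03141)/0.76931 + 259.5 = 288.0975
M1: Pc = R·M1+t = (+0.34333, +0.09786, +0.69994); u = 471.1·(+0.34333)/0.69994 + 317.7 = 548.7766, v = 700.4·(+0.09786)/0.69994 + 259.5 = 357.4221
M2: Pc = R·M2+t = (+0.35935, -0.09421, +0.56549); u = 471.1·(+0.35935)/0.56549 + 317.7 = 617.0650, v = 700.4·(-0.09421)/0.56549 + 259.5 = 142.8129
M3: Pc = R·M3+t = (+0.14487, -0.16066, +0.63486); u = 471.1·(+0.14487)/0.63486 + 317.7 = 425.2053, v = 700.4·(-0.16066)/0.63486 + 259.5 = 82.2550

c0=(396.61, 288.10) c1=(548.78, 357.42) c2=(617.06, 142.81) c3=(425.21, 82.26)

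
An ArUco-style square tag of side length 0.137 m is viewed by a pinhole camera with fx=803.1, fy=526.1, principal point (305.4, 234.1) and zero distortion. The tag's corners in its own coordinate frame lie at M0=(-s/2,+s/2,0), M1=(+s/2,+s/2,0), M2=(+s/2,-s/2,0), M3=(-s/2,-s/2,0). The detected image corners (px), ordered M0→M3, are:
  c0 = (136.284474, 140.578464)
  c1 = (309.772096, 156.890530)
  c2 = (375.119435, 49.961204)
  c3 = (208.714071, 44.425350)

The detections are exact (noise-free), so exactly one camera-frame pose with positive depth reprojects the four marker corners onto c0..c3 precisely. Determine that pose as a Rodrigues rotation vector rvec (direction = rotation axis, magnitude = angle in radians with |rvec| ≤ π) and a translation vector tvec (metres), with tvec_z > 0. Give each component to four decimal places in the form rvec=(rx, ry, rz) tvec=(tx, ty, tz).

rvec=(-0.4104, 0.3695, 0.2788) tvec=(-0.0357, -0.1487, 0.5652)

Intrinsics K: fx=803.1, fy=526.1, cx=305.4, cy=234.1
Marker side s = 0.137 m; corners in marker frame (Z=0):
  M0 = (-0.0685, +0.0685, 0)
  M1 = (+0.0685, +0.0685, 0)
  M2 = (+0.0685, -0.0685, 0)
  M3 = (-0.0685, -0.0685, 0)
Detected image corners:
  c0 = (136.284474, 140.578464) px
  c1 = (309.772096, 156.890530) px
  c2 = (375.119435, 49.961204) px
  c3 = (208.714071, 44.425350) px
Planar DLT: solve 8×8 A·h = b for H (H[2,2]=1):
  H  [+1056.39447 -656.61056 +254.73213]
  H  [+8.49671 +681.23169 +95.63780]
  H  [-0.71092 -0.59236 +1.00000]
B = K⁻¹H; ‖b₁‖=1.769331, ‖b₂‖=1.769331; λ = 2/(‖b₁‖+‖b₂‖) = 0.565185, sign → tz>0 ⇒ λ=+0.565185
r₁ = λ·B[:,0] = (+0.89624,+0.18792,-0.40180); r₂ = λ·B[:,1] = (-0.33478,+0.88082,-0.33479)
r₃ = r₁×r₂ = (+0.29100,+0.43457,+0.85233); SVD([r₁ r₂ r₃]) → R = UVᵀ:
  R  [+0.89624 -0.33478 +0.29100]
  R  [+0.18792 +0.88082 +0.43457]
  R  [-0.40180 -0.33479 +0.85233]
t = (-0.03566, -0.14875, +0.56519) m
tr R = 2.629386; θ = arccos((tr R − 1)/2) = 0.618597 rad = 35.443°
axis k = ((R−Rᵀ)₃₂, (R−Rᵀ)₁₃, (R−Rᵀ)₂₁) / (2 sinθ) = (-0.663366, +0.597352, +0.450685)
rvec = θ·k = (-0.410356, +0.369520, +0.278792)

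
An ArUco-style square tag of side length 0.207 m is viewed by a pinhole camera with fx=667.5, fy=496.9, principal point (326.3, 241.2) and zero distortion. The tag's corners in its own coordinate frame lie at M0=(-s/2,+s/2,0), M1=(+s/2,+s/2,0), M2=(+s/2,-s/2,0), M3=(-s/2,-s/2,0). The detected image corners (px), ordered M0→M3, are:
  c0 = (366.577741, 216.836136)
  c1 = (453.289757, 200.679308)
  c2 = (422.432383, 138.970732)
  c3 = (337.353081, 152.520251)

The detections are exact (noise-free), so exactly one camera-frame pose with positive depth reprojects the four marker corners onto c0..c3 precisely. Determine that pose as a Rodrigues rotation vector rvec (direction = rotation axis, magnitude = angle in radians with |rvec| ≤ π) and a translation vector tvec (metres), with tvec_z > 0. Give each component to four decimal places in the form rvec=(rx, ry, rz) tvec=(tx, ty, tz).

Intrinsics K: fx=667.5, fy=496.9, cx=326.3, cy=241.2
Marker side s = 0.207 m; corners in marker frame (Z=0):
  M0 = (-0.1035, +0.1035, 0)
  M1 = (+0.1035, +0.1035, 0)
  M2 = (+0.1035, -0.1035, 0)
  M3 = (-0.1035, -0.1035, 0)
Detected image corners:
  c0 = (366.577741, 216.836136) px
  c1 = (453.289757, 200.679308) px
  c2 = (422.432383, 138.970732) px
  c3 = (337.353081, 152.520251) px
Planar DLT: solve 8×8 A·h = b for H (H[2,2]=1):
  H  [+479.92506 +86.18545 +395.41293]
  H  [-42.46868 +277.81486 +176.63779]
  H  [+0.16467 -0.14942 +1.00000]
B = K⁻¹H; ‖b₁‖=0.679812, ‖b₂‖=0.679812; λ = 2/(‖b₁‖+‖b₂‖) = 1.470994, sign → tz>0 ⇒ λ=+1.470994
r₁ = λ·B[:,0] = (+0.93922,-0.24330,+0.24223); r₂ = λ·B[:,1] = (+0.29737,+0.92912,-0.21979)
r₃ = r₁×r₂ = (-0.17158,+0.27847,+0.94499); SVD([r₁ r₂ r₃]) → R = UVᵀ:
  R  [+0.93922 +0.29737 -0.17158]
  R  [-0.24330 +0.92912 +0.27847]
  R  [+0.24223 -0.21979 +0.94499]
t = (+0.15231, -0.19113, +1.47099) m
tr R = 2.813328; θ = arccos((tr R − 1)/2) = 0.435489 rad = 24.952°
axis k = ((R−Rᵀ)₃₂, (R−Rᵀ)₁₃, (R−Rᵀ)₂₁) / (2 sinθ) = (-0.590563, -0.490474, -0.640836)
rvec = θ·k = (-0.257183, -0.213596, -0.279077)

rvec=(-0.2572, -0.2136, -0.2791) tvec=(0.1523, -0.1911, 1.4710)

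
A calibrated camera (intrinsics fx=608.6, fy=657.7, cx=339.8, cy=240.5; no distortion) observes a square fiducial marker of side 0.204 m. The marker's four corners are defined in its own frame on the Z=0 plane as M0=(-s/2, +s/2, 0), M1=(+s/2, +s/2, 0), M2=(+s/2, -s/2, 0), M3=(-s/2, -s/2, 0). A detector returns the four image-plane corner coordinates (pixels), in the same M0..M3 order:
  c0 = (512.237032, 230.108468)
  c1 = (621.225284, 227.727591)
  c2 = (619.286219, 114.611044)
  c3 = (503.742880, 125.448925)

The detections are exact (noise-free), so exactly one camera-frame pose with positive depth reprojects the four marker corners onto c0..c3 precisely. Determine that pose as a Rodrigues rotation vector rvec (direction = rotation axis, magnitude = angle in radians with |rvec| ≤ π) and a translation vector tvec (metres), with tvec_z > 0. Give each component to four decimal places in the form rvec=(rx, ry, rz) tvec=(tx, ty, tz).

Intrinsics K: fx=608.6, fy=657.7, cx=339.8, cy=240.5
Marker side s = 0.204 m; corners in marker frame (Z=0):
  M0 = (-0.1020, +0.1020, 0)
  M1 = (+0.1020, +0.1020, 0)
  M2 = (+0.1020, -0.1020, 0)
  M3 = (-0.1020, -0.1020, 0)
Detected image corners:
  c0 = (512.237032, 230.108468) px
  c1 = (621.225284, 227.727591) px
  c2 = (619.286219, 114.611044) px
  c3 = (503.742880, 125.448925) px
Planar DLT: solve 8×8 A·h = b for H (H[2,2]=1):
  H  [+345.42994 +197.12652 +562.12897]
  H  [-94.97451 +585.87438 +176.27910]
  H  [-0.36233 +0.30306 +1.00000]
B = K⁻¹H; ‖b₁‖=0.850961, ‖b₂‖=0.850961; λ = 2/(‖b₁‖+‖b₂‖) = 1.175142, sign → tz>0 ⇒ λ=+1.175142
r₁ = λ·B[:,0] = (+0.90472,-0.01400,-0.42578); r₂ = λ·B[:,1] = (+0.18179,+0.91658,+0.35613)
r₃ = r₁×r₂ = (+0.38528,-0.39960,+0.83179); SVD([r₁ r₂ r₃]) → R = UVᵀ:
  R  [+0.90472 +0.18179 +0.38528]
  R  [-0.01400 +0.91658 -0.39960]
  R  [-0.42578 +0.35613 +0.83179]
t = (+0.42929, -0.11475, +1.17514) m
tr R = 2.653089; θ = arccos((tr R − 1)/2) = 0.597856 rad = 34.255°
axis k = ((R−Rᵀ)₃₂, (R−Rᵀ)₁₃, (R−Rᵀ)₂₁) / (2 sinθ) = (+0.671324, +0.720469, -0.173920)
rvec = θ·k = (+0.401355, +0.430737, -0.103979)

rvec=(0.4014, 0.4307, -0.1040) tvec=(0.4293, -0.1147, 1.1751)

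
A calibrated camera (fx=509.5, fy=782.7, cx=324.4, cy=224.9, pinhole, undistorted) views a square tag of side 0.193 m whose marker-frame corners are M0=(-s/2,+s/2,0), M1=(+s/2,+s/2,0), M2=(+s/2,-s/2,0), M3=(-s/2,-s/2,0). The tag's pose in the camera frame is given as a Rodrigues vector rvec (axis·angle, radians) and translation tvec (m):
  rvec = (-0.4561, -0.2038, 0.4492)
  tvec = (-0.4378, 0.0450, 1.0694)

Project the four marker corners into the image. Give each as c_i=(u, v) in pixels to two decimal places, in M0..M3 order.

c0=(44.07, 284.99) c1=(132.82, 351.38) c2=(180.70, 233.28) c3=(99.93, 170.44)

Intrinsics K: fx=509.5, fy=782.7, cx=324.4, cy=224.9
Marker side s = 0.193 m; corners in marker frame (Z=0):
  M0 = (-0.0965, +0.0965, 0)
  M1 = (+0.0965, +0.0965, 0)
  M2 = (+0.0965, -0.0965, 0)
  M3 = (-0.0965, -0.0965, 0)
rvec = (-0.4561, -0.2038, 0.4492), |rvec| = θ = 0.67182 rad = 38.492°
Rodrigues: sinθ=0.62241, 1−cosθ=0.21731; R = I + sinθ·[k]× + (1−cosθ)·[k]×²:
    [+0.88285 -0.37141 -0.28746]
    [+0.46092 +0.80269 +0.37848]
    [+0.09017 -0.46663 +0.87984]
t = (-0.4378, 0.0450, 1.0694) m
M0: Pc = R·M0+t = (-0.55884, +0.07798, +1.01567); u = 509.5·(-0.55884)/1.01567 + 324.4 = 44.0655, v = 782.7·(+0.07798)/1.01567 + 224.9 = 284.9939
M1: Pc = R·M1+t = (-0.38845, +0.16694, +1.03307); u = 509.5·(-0.38845)/1.03307 + 324.4 = 132.8224, v = 782.7·(+0.16694)/1.03307 + 224.9 = 351.3796
M2: Pc = R·M2+t = (-0.31676, +0.01202, +1.12313); u = 509.5·(-0.31676)/1.12313 + 324.4 = 180.7024, v = 782.7·(+0.01202)/1.12313 + 224.9 = 233.2761
M3: Pc = R·M3+t = (-0.48715, -0.07694, +1.10573); u = 509.5·(-0.48715)/1.10573 + 324.4 = 99.9282, v = 782.7·(-0.07694)/1.10573 + 224.9 = 170.4388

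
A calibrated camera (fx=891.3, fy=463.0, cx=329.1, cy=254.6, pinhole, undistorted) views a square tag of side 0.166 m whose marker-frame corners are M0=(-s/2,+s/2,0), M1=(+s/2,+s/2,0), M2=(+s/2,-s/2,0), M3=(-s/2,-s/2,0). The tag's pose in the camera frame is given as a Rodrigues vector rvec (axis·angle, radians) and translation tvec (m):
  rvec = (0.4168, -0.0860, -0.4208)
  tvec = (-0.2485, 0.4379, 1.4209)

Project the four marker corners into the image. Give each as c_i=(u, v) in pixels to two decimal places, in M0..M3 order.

c0=(149.87, 426.75) c1=(242.40, 404.98) c2=(197.73, 366.37) c3=(100.69, 389.22)

Intrinsics K: fx=891.3, fy=463.0, cx=329.1, cy=254.6
Marker side s = 0.166 m; corners in marker frame (Z=0):
  M0 = (-0.0830, +0.0830, 0)
  M1 = (+0.0830, +0.0830, 0)
  M2 = (+0.0830, -0.0830, 0)
  M3 = (-0.0830, -0.0830, 0)
rvec = (0.4168, -0.0860, -0.4208), |rvec| = θ = 0.59849 rad = 34.291°
Rodrigues: sinθ=0.56340, 1−cosθ=0.17381; R = I + sinθ·[k]× + (1−cosθ)·[k]×²:
    [+0.91049 +0.37873 -0.16607]
    [-0.41352 +0.82978 -0.37480]
    [-0.00415 +0.40992 +0.91211]
t = (-0.2485, 0.4379, 1.4209) m
M0: Pc = R·M0+t = (-0.29264, +0.54109, +1.45527); u = 891.3·(-0.29264)/1.45527 + 329.1 = 149.8710, v = 463.0·(+0.54109)/1.45527 + 254.6 = 426.7513
M1: Pc = R·M1+t = (-0.14149, +0.47245, +1.45458); u = 891.3·(-0.14149)/1.45458 + 329.1 = 242.3983, v = 463.0·(+0.47245)/1.45458 + 254.6 = 404.9831
M2: Pc = R·M2+t = (-0.20436, +0.33471, +1.38653); u = 891.3·(-0.20436)/1.38653 + 329.1 = 197.7291, v = 463.0·(+0.33471)/1.38653 + 254.6 = 366.3674
M3: Pc = R·M3+t = (-0.35551, +0.40335, +1.38722); u = 891.3·(-0.35551)/1.38722 + 329.1 = 100.6853, v = 463.0·(+0.40335)/1.38722 + 254.6 = 389.2226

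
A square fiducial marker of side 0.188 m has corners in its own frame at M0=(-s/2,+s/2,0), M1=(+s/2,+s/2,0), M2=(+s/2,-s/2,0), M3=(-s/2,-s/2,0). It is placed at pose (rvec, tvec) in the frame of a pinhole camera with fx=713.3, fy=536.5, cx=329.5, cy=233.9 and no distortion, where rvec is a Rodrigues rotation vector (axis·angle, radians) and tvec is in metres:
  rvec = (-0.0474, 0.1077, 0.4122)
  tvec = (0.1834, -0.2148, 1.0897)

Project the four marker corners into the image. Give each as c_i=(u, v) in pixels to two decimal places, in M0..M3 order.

c0=(368.47, 152.75) c1=(482.66, 188.34) c2=(531.90, 103.16) c3=(417.22, 69.37)

Intrinsics K: fx=713.3, fy=536.5, cx=329.5, cy=233.9
Marker side s = 0.188 m; corners in marker frame (Z=0):
  M0 = (-0.0940, +0.0940, 0)
  M1 = (+0.0940, +0.0940, 0)
  M2 = (+0.0940, -0.0940, 0)
  M3 = (-0.0940, -0.0940, 0)
rvec = (-0.0474, 0.1077, 0.4122), |rvec| = θ = 0.42867 rad = 24.561°
Rodrigues: sinθ=0.41566, 1−cosθ=0.09048; R = I + sinθ·[k]× + (1−cosθ)·[k]×²:
    [+0.91063 -0.40221 +0.09481]
    [+0.39718 +0.91523 +0.06782]
    [-0.11405 -0.02410 +0.99318]
t = (0.1834, -0.2148, 1.0897) m
M0: Pc = R·M0+t = (+0.05999, -0.16610, +1.09816); u = 713.3·(+0.05999)/1.09816 + 329.5 = 368.4686, v = 536.5·(-0.16610)/1.09816 + 233.9 = 152.7510
M1: Pc = R·M1+t = (+0.23119, -0.09143, +1.07671); u = 713.3·(+0.23119)/1.07671 + 329.5 = 482.6596, v = 536.5·(-0.09143)/1.07671 + 233.9 = 188.3409
M2: Pc = R·M2+t = (+0.30681, -0.26350, +1.08124); u = 713.3·(+0.30681)/1.08124 + 329.5 = 531.9009, v = 536.5·(-0.26350)/1.08124 + 233.9 = 103.1561
M3: Pc = R·M3+t = (+0.13561, -0.33817, +1.10269); u = 713.3·(+0.13561)/1.10269 + 329.5 = 417.2216, v = 536.5·(-0.33817)/1.10269 + 233.9 = 69.3688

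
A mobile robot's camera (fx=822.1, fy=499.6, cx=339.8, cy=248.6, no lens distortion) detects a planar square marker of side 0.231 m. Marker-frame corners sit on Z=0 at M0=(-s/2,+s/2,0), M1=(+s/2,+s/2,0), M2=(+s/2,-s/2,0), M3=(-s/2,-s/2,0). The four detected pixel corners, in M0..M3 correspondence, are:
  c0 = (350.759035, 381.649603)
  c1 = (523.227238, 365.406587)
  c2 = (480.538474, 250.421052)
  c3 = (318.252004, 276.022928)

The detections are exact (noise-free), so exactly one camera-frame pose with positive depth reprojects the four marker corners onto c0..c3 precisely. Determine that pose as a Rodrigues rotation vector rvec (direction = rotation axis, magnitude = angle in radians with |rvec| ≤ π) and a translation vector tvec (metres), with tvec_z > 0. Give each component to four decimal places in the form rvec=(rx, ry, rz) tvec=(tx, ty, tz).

rvec=(-0.1361, 0.4511, -0.2274) tvec=(0.0937, 0.1438, 1.0387)

Intrinsics K: fx=822.1, fy=499.6, cx=339.8, cy=248.6
Marker side s = 0.231 m; corners in marker frame (Z=0):
  M0 = (-0.1155, +0.1155, 0)
  M1 = (+0.1155, +0.1155, 0)
  M2 = (+0.1155, -0.1155, 0)
  M3 = (-0.1155, -0.1155, 0)
Detected image corners:
  c0 = (350.759035, 381.649603) px
  c1 = (523.227238, 365.406587) px
  c2 = (480.538474, 250.421052) px
  c3 = (318.252004, 276.022928) px
Planar DLT: solve 8×8 A·h = b for H (H[2,2]=1):
  H  [+556.77859 +89.20986 +413.94934]
  H  [-218.38968 +421.35929 +317.75372]
  H  [-0.40019 -0.17344 +1.00000]
B = K⁻¹H; ‖b₁‖=0.962754, ‖b₂‖=0.962754; λ = 2/(‖b₁‖+‖b₂‖) = 1.038687, sign → tz>0 ⇒ λ=+1.038687
r₁ = λ·B[:,0] = (+0.87528,-0.24720,-0.41567); r₂ = λ·B[:,1] = (+0.18718,+0.96567,-0.18015)
r₃ = r₁×r₂ = (+0.44593,+0.07988,+0.89149); SVD([r₁ r₂ r₃]) → R = UVᵀ:
  R  [+0.87528 +0.18718 +0.44593]
  R  [-0.24720 +0.96567 +0.07988]
  R  [-0.41567 -0.18015 +0.89149]
t = (+0.09368, +0.14377, +1.03869) m
tr R = 2.732435; θ = arccos((tr R − 1)/2) = 0.523214 rad = 29.978°
axis k = ((R−Rᵀ)₃₂, (R−Rᵀ)₁₃, (R−Rᵀ)₂₁) / (2 sinθ) = (-0.260207, +0.862181, -0.434668)
rvec = θ·k = (-0.136144, +0.451105, -0.227424)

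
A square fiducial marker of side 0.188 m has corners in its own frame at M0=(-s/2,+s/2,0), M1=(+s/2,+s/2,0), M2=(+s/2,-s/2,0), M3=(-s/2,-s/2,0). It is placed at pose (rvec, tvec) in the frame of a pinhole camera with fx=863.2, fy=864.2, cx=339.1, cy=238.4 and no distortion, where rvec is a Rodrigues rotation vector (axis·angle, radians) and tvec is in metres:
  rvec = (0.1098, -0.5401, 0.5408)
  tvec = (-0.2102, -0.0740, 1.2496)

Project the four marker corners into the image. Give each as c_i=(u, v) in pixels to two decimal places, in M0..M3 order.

c0=(103.60, 211.77) c1=(211.79, 271.56) c2=(276.95, 164.65) c3=(174.67, 96.62)

Intrinsics K: fx=863.2, fy=864.2, cx=339.1, cy=238.4
Marker side s = 0.188 m; corners in marker frame (Z=0):
  M0 = (-0.0940, +0.0940, 0)
  M1 = (+0.0940, +0.0940, 0)
  M2 = (+0.0940, -0.0940, 0)
  M3 = (-0.0940, -0.0940, 0)
rvec = (0.1098, -0.5401, 0.5408), |rvec| = θ = 0.77216 rad = 44.241°
Rodrigues: sinθ=0.69768, 1−cosθ=0.28359; R = I + sinθ·[k]× + (1−cosθ)·[k]×²:
    [+0.72214 -0.51685 -0.45976]
    [+0.46043 +0.85516 -0.23814]
    [+0.51625 -0.03972 +0.85552]
t = (-0.2102, -0.0740, 1.2496) m
M0: Pc = R·M0+t = (-0.32666, -0.03690, +1.19734); u = 863.2·(-0.32666)/1.19734 + 339.1 = 103.5968, v = 864.2·(-0.03690)/1.19734 + 238.4 = 211.7697
M1: Pc = R·M1+t = (-0.19090, +0.04967, +1.29439); u = 863.2·(-0.19090)/1.29439 + 339.1 = 211.7918, v = 864.2·(+0.04967)/1.29439 + 238.4 = 271.5590
M2: Pc = R·M2+t = (-0.09374, -0.11110, +1.30186); u = 863.2·(-0.09374)/1.30186 + 339.1 = 276.9488, v = 864.2·(-0.11110)/1.30186 + 238.4 = 164.6470
M3: Pc = R·M3+t = (-0.22950, -0.19767, +1.20481); u = 863.2·(-0.22950)/1.20481 + 339.1 = 174.6732, v = 864.2·(-0.19767)/1.20481 + 238.4 = 96.6159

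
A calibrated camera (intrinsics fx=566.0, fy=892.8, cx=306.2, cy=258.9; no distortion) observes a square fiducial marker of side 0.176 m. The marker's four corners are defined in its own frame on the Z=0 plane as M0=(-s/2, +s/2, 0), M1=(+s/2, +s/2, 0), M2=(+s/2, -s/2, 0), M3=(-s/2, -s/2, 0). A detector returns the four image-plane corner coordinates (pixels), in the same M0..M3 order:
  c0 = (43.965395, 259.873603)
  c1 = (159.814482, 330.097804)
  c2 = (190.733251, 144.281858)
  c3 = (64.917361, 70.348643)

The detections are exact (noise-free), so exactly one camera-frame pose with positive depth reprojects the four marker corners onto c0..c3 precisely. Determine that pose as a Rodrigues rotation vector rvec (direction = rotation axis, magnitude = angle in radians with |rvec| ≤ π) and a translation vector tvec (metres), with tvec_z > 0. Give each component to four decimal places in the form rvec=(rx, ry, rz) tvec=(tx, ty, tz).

Intrinsics K: fx=566.0, fy=892.8, cx=306.2, cy=258.9
Marker side s = 0.176 m; corners in marker frame (Z=0):
  M0 = (-0.0880, +0.0880, 0)
  M1 = (+0.0880, +0.0880, 0)
  M2 = (+0.0880, -0.0880, 0)
  M3 = (-0.0880, -0.0880, 0)
Detected image corners:
  c0 = (43.965395, 259.873603) px
  c1 = (159.814482, 330.097804) px
  c2 = (190.733251, 144.281858) px
  c3 = (64.917361, 70.348643) px
Planar DLT: solve 8×8 A·h = b for H (H[2,2]=1):
  H  [+678.22952 -94.91687 +114.00557]
  H  [+396.53394 +1157.93832 +204.71121]
  H  [-0.06255 +0.45524 +1.00000]
B = K⁻¹H; ‖b₁‖=1.317479, ‖b₂‖=1.317479; λ = 2/(‖b₁‖+‖b₂‖) = 0.759025, sign → tz>0 ⇒ λ=+0.759025
r₁ = λ·B[:,0] = (+0.93521,+0.35089,-0.04748); r₂ = λ·B[:,1] = (-0.31422,+0.88424,+0.34554)
r₃ = r₁×r₂ = (+0.16322,-0.30823,+0.93720); SVD([r₁ r₂ r₃]) → R = UVᵀ:
  R  [+0.93521 -0.31422 +0.16322]
  R  [+0.35089 +0.88424 -0.30823]
  R  [-0.04748 +0.34554 +0.93720]
t = (-0.25774, -0.04607, +0.75903) m
tr R = 2.756653; θ = arccos((tr R − 1)/2) = 0.498446 rad = 28.559°
axis k = ((R−Rᵀ)₃₂, (R−Rᵀ)₁₃, (R−Rᵀ)₂₁) / (2 sinθ) = (+0.683769, +0.220372, +0.695626)
rvec = θ·k = (+0.340822, +0.109843, +0.346732)

rvec=(0.3408, 0.1098, 0.3467) tvec=(-0.2577, -0.0461, 0.7590)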